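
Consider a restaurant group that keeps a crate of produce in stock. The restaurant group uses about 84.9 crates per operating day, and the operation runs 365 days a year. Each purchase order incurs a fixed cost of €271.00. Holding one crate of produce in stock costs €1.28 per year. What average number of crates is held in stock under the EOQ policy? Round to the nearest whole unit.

Average inventory ≈ 1,811 crates

Annual demand D = 84.9 × 365 = 30,988.5.
Q* = √(2DS/H) = √(2 × 30,988.5 × 271 / 1.28) ≈ 3622.39.
Average inventory = Q*/2 ≈ 3622.39 / 2 = 1811.194.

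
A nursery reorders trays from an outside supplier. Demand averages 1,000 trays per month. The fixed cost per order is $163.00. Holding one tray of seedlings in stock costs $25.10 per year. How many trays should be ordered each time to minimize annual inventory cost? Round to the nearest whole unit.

Q* ≈ 395 trays

Annual demand D = 1,000 × 12 = 12,000.
EOQ = √(2DS / H) = √(2 × 12,000 × 163 / 25.1).
= √(3,912,000 / 25.1) = √155,856.5737 ≈ 394.787.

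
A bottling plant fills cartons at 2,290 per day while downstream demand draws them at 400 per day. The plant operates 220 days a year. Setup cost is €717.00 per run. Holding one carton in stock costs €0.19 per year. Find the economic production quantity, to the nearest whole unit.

Q* ≈ 28,368 cartons

Annual demand D = 400 × 220 = 88,000.
Production build-up factor (1 − d/p) = 1 − 400/2,290 = 0.8253.
Q* = √(2DS / (H(1 − d/p))) = √(2 × 88,000 × 717 / (0.19 × 0.8253)).
= √(126,192,000 / 0.1568) ≈ 28367.819.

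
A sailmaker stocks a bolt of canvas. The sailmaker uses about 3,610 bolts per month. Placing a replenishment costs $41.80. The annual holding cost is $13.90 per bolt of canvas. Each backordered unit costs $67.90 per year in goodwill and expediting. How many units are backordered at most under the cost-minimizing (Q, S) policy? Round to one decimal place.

S* ≈ 95.2 bolts

Annual demand D = 3,610 × 12 = 43,320.
With planned backorders, Q* = √(2DS/H) · √((H+B)/B).
√(2DS/H) = √(2 × 43,320 × 41.8 / 13.9) = 510.434.
√((H+B)/B) = √((13.9+67.9)/67.9) = 1.0976.
Q* ≈ 560.250.
S* = Q* · H/(H+B) = 560.250 × 13.9/81.8 ≈ 95.201.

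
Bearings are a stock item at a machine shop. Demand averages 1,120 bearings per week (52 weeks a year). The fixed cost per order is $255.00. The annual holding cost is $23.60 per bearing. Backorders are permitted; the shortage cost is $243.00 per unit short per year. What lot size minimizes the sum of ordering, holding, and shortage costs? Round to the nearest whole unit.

Q* ≈ 1,175 bearings

Annual demand D = 1,120 × 52 = 58,240.
With planned backorders, Q* = √(2DS/H) · √((H+B)/B).
√(2DS/H) = √(2 × 58,240 × 255 / 23.6) = 1121.863.
√((H+B)/B) = √((23.6+243)/243) = 1.0474.
Q* ≈ 1175.078.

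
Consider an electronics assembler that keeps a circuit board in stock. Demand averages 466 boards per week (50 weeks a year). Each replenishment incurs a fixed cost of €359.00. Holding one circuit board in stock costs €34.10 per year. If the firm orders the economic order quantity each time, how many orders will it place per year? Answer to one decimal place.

N ≈ 33.3 orders per year

Annual demand D = 466 × 50 = 23,300.
Q* = √(2DS/H) = √(2 × 23,300 × 359 / 34.1) ≈ 700.43.
Orders per year = D / Q* = 23,300 / 700.43 ≈ 33.265.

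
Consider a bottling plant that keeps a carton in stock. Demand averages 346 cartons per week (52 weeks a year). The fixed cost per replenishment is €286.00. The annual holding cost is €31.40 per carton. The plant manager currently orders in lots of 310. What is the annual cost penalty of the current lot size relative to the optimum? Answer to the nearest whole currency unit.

Annual demand D = 346 × 52 = 17,992.
EOQ = √(2DS/H) = √(2 × 17,992 × 286 / 31.4) ≈ 572.50.
Cost at Q* = (D/Q*)S + (Q*/2)H = √(2DSH) ≈ €17,976.39.
Cost at Q = 310: (17,992/310)×286 + (310/2)×31.4 = €16,599.07 + €4,867.00 = €21,466.07.
Excess = €21,466.07 − €17,976.39 = €3,489.68.

Extra cost ≈ €3,490 per year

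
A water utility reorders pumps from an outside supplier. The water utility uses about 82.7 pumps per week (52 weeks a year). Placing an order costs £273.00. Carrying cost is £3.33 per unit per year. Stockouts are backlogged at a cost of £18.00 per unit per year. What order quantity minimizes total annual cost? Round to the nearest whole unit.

Annual demand D = 82.7 × 52 = 4,300.4.
With planned backorders, Q* = √(2DS/H) · √((H+B)/B).
√(2DS/H) = √(2 × 4,300.4 × 273 / 3.33) = 839.709.
√((H+B)/B) = √((3.33+18)/18) = 1.0886.
Q* ≈ 914.088.

Q* ≈ 914 pumps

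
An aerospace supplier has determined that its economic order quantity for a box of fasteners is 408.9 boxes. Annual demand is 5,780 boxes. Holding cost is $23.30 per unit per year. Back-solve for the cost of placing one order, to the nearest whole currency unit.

Invert the EOQ relation Q*² = 2DS/H.
From Q* = √(2DS/H): S = Q*²H / (2D) = 408.9² × 23.3 / (2 × 5,780) = 337.0019.

S ≈ $337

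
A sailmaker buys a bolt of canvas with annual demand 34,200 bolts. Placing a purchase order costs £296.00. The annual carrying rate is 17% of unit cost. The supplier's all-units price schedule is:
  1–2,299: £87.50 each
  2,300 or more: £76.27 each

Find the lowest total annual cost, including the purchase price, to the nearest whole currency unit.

Holding cost per unit per year at price C is H = 0.17·C.
Candidates are each tier's EOQ (if it falls in that tier) and each price-break quantity.
EOQ at £87.50 = 1166.7 (feasible in tier 1): TC = 34,200×£87.50 + (34,200/1166.7)×296 + (1166.7/2)×0.17×£87.50 = £3,009,854.11.
EOQ at £76.27 = 1249.6 < 2300, so use break Q=2300: TC = 34,200×£76.27 + (34,200/2300.0)×296 + (2300.0/2)×0.17×£76.27 = £2,627,746.18.
Lowest total cost among the candidates is at Q = 2300.0.

TC* ≈ £2,627,746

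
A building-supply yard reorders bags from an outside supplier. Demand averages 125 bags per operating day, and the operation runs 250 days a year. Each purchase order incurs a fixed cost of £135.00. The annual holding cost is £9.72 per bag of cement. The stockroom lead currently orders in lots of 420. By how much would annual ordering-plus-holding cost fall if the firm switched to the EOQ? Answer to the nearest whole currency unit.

Extra cost ≈ £3,030 per year

Annual demand D = 125 × 250 = 31,250.
EOQ = √(2DS/H) = √(2 × 31,250 × 135 / 9.72) ≈ 931.69.
Cost at Q* = (D/Q*)S + (Q*/2)H = √(2DSH) ≈ £9,056.08.
Cost at Q = 420: (31,250/420)×135 + (420/2)×9.72 = £10,044.64 + £2,041.20 = £12,085.84.
Excess = £12,085.84 − £9,056.08 = £3,029.77.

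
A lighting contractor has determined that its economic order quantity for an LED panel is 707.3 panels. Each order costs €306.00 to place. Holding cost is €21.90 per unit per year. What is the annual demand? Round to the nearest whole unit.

The basic EOQ model gives Q* = √(2DS/H); rearrange for the unknown.
From Q* = √(2DS/H): D = Q*²H / (2S) = 707.3² × 21.9 / (2 × 306) = 17901.936.

D ≈ 17,902 panels per year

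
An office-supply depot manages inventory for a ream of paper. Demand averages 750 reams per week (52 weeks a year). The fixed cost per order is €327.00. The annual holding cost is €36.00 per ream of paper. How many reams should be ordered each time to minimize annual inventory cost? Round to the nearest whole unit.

Q* ≈ 842 reams

Annual demand D = 750 × 52 = 39,000.
EOQ = √(2DS / H) = √(2 × 39,000 × 327 / 36).
= √(25,506,000 / 36) = √708,500 ≈ 841.724.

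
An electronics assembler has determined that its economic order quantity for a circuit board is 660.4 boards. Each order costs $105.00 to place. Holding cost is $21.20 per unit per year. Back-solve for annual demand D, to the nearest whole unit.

Invert the EOQ relation Q*² = 2DS/H.
From Q* = √(2DS/H): D = Q*²H / (2S) = 660.4² × 21.2 / (2 × 105) = 44028.176.

D ≈ 44,028 boards per year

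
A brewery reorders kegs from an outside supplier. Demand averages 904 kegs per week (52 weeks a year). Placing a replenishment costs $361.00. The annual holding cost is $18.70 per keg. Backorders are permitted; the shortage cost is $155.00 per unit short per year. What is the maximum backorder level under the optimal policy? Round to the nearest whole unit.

Annual demand D = 904 × 52 = 47,008.
With planned backorders, Q* = √(2DS/H) · √((H+B)/B).
√(2DS/H) = √(2 × 47,008 × 361 / 18.7) = 1347.205.
√((H+B)/B) = √((18.7+155)/155) = 1.0586.
Q* ≈ 1426.158.
S* = Q* · H/(H+B) = 1426.158 × 18.7/173.7 ≈ 153.536.

S* ≈ 154 kegs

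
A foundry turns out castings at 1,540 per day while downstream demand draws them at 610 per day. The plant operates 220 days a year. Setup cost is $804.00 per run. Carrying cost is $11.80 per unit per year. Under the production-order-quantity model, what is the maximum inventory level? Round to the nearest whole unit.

I_max ≈ 3,323 castings

Annual demand D = 610 × 220 = 134,200.
Production build-up factor (1 − d/p) = 1 − 610/1,540 = 0.6039.
Q* = √(2DS / (H(1 − d/p))) = √(2 × 134,200 × 804 / (11.8 × 0.6039)).
= √(215,793,600 / 7.126) ≈ 5502.970.
Maximum inventory = Q*(1 − d/p) = 5502.970 × 0.6039 ≈ 3323.222.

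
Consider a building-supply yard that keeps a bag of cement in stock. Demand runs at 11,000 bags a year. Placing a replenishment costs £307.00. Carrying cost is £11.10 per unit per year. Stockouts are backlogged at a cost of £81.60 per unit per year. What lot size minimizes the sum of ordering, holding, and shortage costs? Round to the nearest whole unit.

Q* ≈ 831 bags

With planned backorders, Q* = √(2DS/H) · √((H+B)/B).
√(2DS/H) = √(2 × 11,000 × 307 / 11.1) = 780.044.
√((H+B)/B) = √((11.1+81.6)/81.6) = 1.0658.
Q* ≈ 831.407.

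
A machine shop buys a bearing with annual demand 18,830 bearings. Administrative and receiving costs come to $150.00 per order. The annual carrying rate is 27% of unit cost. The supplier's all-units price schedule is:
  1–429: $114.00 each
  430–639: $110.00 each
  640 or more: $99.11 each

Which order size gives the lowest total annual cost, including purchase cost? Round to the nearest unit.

Q* ≈ 640 bearings

Holding cost per unit per year at price C is H = 0.27·C.
Evaluate total cost at each tier's feasible EOQ or, if the EOQ is below the tier, at the tier's minimum quantity.
EOQ at $114.00 = 428.4 (feasible in tier 1): TC = 18,830×$114.00 + (18,830/428.4)×150 + (428.4/2)×0.27×$114.00 = $2,159,806.21.
EOQ at $110.00 = 436.1 (feasible in tier 2): TC = 18,830×$110.00 + (18,830/436.1)×150 + (436.1/2)×0.27×$110.00 = $2,084,252.81.
EOQ at $99.11 = 459.5 < 640, so use break Q=640: TC = 18,830×$99.11 + (18,830/640.0)×150 + (640.0/2)×0.27×$99.11 = $1,879,217.69.
Lowest total cost is $1,879,217.69 at Q = 640.0.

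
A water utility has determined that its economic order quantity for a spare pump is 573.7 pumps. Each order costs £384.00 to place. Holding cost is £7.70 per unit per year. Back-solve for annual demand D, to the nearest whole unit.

The basic EOQ model gives Q* = √(2DS/H); rearrange for the unknown.
From Q* = √(2DS/H): D = Q*²H / (2S) = 573.7² × 7.7 / (2 × 384) = 3299.888.

D ≈ 3,300 pumps per year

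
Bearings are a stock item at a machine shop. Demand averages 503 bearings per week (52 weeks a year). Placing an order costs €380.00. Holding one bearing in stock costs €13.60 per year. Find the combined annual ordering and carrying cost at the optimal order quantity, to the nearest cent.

TC* ≈ €16,442.28

Annual demand D = 503 × 52 = 26,156.
Q* = √(2DS/H) = √(2 × 26,156 × 380 / 13.6) ≈ 1208.99.
At Q*, ordering cost (D/Q*)S equals holding cost (Q*/2)H, each = √(DSH/2).
Minimum total = √(2DSH) = √(2 × 26,156 × 380 × 13.6) ≈ 16442.275.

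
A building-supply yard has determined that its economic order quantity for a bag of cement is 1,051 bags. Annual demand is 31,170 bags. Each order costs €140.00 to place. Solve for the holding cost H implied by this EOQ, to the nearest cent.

H ≈ €7.90

Squaring Q* = √(2DS/H) gives Q*² = 2DS/H.
From Q* = √(2DS/H): H = 2DS / Q*² = 2 × 31,170 × 140 / 1,051² = 7.9011.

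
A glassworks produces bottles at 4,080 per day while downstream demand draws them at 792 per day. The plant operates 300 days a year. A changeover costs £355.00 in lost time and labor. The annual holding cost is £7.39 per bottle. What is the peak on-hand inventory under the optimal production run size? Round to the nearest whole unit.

Annual demand D = 792 × 300 = 237,600.
Production build-up factor (1 − d/p) = 1 − 792/4,080 = 0.8059.
Q* = √(2DS / (H(1 − d/p))) = √(2 × 237,600 × 355 / (7.39 × 0.8059)).
= √(168,696,000 / 5.9555) ≈ 5322.239.
Maximum inventory = Q*(1 − d/p) = 5322.239 × 0.8059 ≈ 4289.098.

I_max ≈ 4,289 bottles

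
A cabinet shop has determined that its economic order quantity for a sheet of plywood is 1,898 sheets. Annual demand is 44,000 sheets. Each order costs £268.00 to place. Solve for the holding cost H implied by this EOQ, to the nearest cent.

H ≈ £6.55

Squaring Q* = √(2DS/H) gives Q*² = 2DS/H.
From Q* = √(2DS/H): H = 2DS / Q*² = 2 × 44,000 × 268 / 1,898² = 6.5467.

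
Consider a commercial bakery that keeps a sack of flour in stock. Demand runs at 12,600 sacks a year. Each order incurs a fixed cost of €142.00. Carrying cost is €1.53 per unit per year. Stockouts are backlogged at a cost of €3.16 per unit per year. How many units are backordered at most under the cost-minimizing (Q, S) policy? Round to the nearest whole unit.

With planned backorders, Q* = √(2DS/H) · √((H+B)/B).
√(2DS/H) = √(2 × 12,600 × 142 / 1.53) = 1529.321.
√((H+B)/B) = √((1.53+3.16)/3.16) = 1.2183.
Q* ≈ 1863.123.
S* = Q* · H/(H+B) = 1863.123 × 1.53/4.69 ≈ 607.799.

S* ≈ 608 sacks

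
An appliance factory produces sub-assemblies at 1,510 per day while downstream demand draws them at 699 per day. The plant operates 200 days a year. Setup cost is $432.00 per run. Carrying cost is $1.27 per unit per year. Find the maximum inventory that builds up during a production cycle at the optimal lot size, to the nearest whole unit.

I_max ≈ 7,147 sub-assemblies

Annual demand D = 699 × 200 = 139,800.
Production build-up factor (1 − d/p) = 1 − 699/1,510 = 0.5371.
Q* = √(2DS / (H(1 − d/p))) = √(2 × 139,800 × 432 / (1.27 × 0.5371)).
= √(120,787,200 / 0.6821) ≈ 13307.199.
Maximum inventory = Q*(1 − d/p) = 13307.199 × 0.5371 ≈ 7147.111.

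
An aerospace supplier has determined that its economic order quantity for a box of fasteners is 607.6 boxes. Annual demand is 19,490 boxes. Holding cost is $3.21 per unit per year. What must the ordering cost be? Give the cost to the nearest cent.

S ≈ $30.40

Squaring Q* = √(2DS/H) gives Q*² = 2DS/H.
From Q* = √(2DS/H): S = Q*²H / (2D) = 607.6² × 3.21 / (2 × 19,490) = 30.4018.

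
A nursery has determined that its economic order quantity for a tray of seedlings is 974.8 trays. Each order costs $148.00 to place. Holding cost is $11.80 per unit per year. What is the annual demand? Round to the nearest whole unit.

Squaring Q* = √(2DS/H) gives Q*² = 2DS/H.
From Q* = √(2DS/H): D = Q*²H / (2S) = 974.8² × 11.8 / (2 × 148) = 37880.991.

D ≈ 37,881 trays per year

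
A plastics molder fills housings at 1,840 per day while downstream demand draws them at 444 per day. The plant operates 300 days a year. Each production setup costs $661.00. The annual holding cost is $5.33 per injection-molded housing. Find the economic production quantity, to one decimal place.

Q* ≈ 6,598.9 housings

Annual demand D = 444 × 300 = 133,200.
Production build-up factor (1 − d/p) = 1 − 444/1,840 = 0.7587.
Q* = √(2DS / (H(1 − d/p))) = √(2 × 133,200 × 661 / (5.33 × 0.7587)).
= √(176,090,400 / 4.0438) ≈ 6598.883.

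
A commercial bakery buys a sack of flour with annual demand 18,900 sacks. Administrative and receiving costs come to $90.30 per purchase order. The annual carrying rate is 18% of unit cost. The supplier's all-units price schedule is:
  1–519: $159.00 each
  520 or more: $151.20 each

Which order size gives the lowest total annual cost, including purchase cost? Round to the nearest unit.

Q* ≈ 520 sacks

Holding cost per unit per year at price C is H = 0.18·C.
Evaluate total cost at each tier's feasible EOQ or, if the EOQ is below the tier, at the tier's minimum quantity.
EOQ at $159.00 = 345.3 (feasible in tier 1): TC = 18,900×$159.00 + (18,900/345.3)×90.3 + (345.3/2)×0.18×$159.00 = $3,014,983.81.
EOQ at $151.20 = 354.1 < 520, so use break Q=520: TC = 18,900×$151.20 + (18,900/520.0)×90.3 + (520.0/2)×0.18×$151.20 = $2,868,038.22.
Lowest total cost is $2,868,038.22 at Q = 520.0.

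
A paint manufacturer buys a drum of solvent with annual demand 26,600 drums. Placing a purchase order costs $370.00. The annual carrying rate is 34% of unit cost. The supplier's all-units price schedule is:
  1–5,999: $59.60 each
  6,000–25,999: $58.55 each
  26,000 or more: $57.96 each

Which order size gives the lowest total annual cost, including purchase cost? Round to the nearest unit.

Q* ≈ 986 drums

Holding cost per unit per year at price C is H = 0.34·C.
Evaluate total cost at each tier's feasible EOQ or, if the EOQ is below the tier, at the tier's minimum quantity.
EOQ at $59.60 = 985.6 (feasible in tier 1): TC = 26,600×$59.60 + (26,600/985.6)×370 + (985.6/2)×0.34×$59.60 = $1,605,331.89.
EOQ at $58.55 = 994.4 < 6000, so use break Q=6000: TC = 26,600×$58.55 + (26,600/6000.0)×370 + (6000.0/2)×0.34×$58.55 = $1,618,791.33.
EOQ at $57.96 = 999.4 < 26000, so use break Q=26000: TC = 26,600×$57.96 + (26,600/26000.0)×370 + (26000.0/2)×0.34×$57.96 = $1,798,297.74.
Lowest total cost is $1,605,331.89 at Q = 985.6.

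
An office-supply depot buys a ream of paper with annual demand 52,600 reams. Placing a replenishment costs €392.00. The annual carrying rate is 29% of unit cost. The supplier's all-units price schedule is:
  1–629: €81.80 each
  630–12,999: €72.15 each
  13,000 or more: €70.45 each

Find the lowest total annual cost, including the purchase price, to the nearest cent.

Holding cost per unit per year at price C is H = 0.29·C.
Evaluate total cost at each tier's feasible EOQ or, if the EOQ is below the tier, at the tier's minimum quantity.
Tier 1 (€81.80): EOQ = 1318.5 exceeds tier's upper bound 629, so this tier is dominated.
EOQ at €72.15 = 1403.9 (feasible in tier 2): TC = 52,600×€72.15 + (52,600/1403.9)×392 + (1403.9/2)×0.29×€72.15 = €3,824,464.34.
EOQ at €70.45 = 1420.7 < 13000, so use break Q=13000: TC = 52,600×€70.45 + (52,600/13000.0)×392 + (13000.0/2)×0.29×€70.45 = €3,840,054.34.
Lowest total cost among the candidates is at Q = 1403.9.

TC* ≈ €3,824,464.34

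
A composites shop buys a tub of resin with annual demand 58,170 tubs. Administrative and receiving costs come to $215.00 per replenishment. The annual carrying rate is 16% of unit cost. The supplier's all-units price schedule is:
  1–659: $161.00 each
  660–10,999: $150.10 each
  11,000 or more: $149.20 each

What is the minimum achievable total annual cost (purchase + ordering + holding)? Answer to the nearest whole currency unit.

TC* ≈ $8,755,826

Holding cost per unit per year at price C is H = 0.16·C.
For each price level, check whether its EOQ is feasible; otherwise the best quantity at that price is the breakpoint.
Tier 1 ($161.00): EOQ = 985.4 exceeds tier's upper bound 659, so this tier is dominated.
EOQ at $150.10 = 1020.5 (feasible in tier 2): TC = 58,170×$150.10 + (58,170/1020.5)×215 + (1020.5/2)×0.16×$150.10 = $8,755,826.48.
EOQ at $149.20 = 1023.6 < 11000, so use break Q=11000: TC = 58,170×$149.20 + (58,170/11000.0)×215 + (11000.0/2)×0.16×$149.20 = $8,811,396.96.
Lowest total cost among the candidates is at Q = 1020.5.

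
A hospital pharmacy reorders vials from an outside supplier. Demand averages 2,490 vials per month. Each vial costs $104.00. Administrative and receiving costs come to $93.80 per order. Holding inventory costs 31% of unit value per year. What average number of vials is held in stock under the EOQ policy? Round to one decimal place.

Annual demand D = 2,490 × 12 = 29,880.
Holding cost H = 0.31 × $104.00 = $32.2400 per unit per year.
Q* = √(2DS/H) = √(2 × 29,880 × 93.8 / 32.24) ≈ 416.97.
Average inventory = Q*/2 ≈ 416.97 / 2 = 208.487.

Average inventory ≈ 208.5 vials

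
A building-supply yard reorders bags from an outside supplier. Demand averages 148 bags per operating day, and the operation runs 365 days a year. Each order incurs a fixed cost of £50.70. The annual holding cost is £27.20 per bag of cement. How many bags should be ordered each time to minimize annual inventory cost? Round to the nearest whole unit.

Q* ≈ 449 bags

Annual demand D = 148 × 365 = 54,020.
EOQ = √(2DS / H) = √(2 × 54,020 × 50.7 / 27.2).
= √(5,477,628 / 27.2) = √201,383.3824 ≈ 448.758.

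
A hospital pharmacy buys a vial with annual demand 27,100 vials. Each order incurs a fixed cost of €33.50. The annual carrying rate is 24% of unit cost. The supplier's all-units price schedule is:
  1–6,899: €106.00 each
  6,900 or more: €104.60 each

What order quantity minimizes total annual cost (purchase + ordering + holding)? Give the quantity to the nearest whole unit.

Q* ≈ 267 vials

Holding cost per unit per year at price C is H = 0.24·C.
Evaluate total cost at each tier's feasible EOQ or, if the EOQ is below the tier, at the tier's minimum quantity.
EOQ at €106.00 = 267.2 (feasible in tier 1): TC = 27,100×€106.00 + (27,100/267.2)×33.5 + (267.2/2)×0.24×€106.00 = €2,879,396.43.
EOQ at €104.60 = 268.9 < 6900, so use break Q=6900: TC = 27,100×€104.60 + (27,100/6900.0)×33.5 + (6900.0/2)×0.24×€104.60 = €2,921,400.37.
Lowest total cost is €2,879,396.43 at Q = 267.2.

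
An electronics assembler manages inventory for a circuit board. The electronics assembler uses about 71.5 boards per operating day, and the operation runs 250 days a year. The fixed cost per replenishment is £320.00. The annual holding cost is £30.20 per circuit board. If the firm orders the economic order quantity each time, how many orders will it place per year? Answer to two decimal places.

N ≈ 29.04 orders per year

Annual demand D = 71.5 × 250 = 17,875.
The optimal lot size = √(2DS/H) = √(2 × 17,875 × 320 / 30.2) ≈ 615.47.
Orders per year = D / Q* = 17,875 / 615.47 ≈ 29.043.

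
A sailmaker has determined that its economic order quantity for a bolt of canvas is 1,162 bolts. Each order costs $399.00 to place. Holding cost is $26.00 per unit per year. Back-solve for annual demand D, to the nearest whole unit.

D ≈ 43,993 bolts per year

Squaring Q* = √(2DS/H) gives Q*² = 2DS/H.
From Q* = √(2DS/H): D = Q*²H / (2S) = 1,162² × 26 / (2 × 399) = 43992.912.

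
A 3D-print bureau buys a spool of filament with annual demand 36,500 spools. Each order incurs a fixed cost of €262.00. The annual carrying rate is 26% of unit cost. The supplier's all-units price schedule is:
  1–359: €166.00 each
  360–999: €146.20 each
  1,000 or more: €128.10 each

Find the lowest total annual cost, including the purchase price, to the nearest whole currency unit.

Holding cost per unit per year at price C is H = 0.26·C.
Candidates are each tier's EOQ (if it falls in that tier) and each price-break quantity.
Tier 1 (€166.00): EOQ = 665.7 exceeds tier's upper bound 359, so this tier is dominated.
EOQ at €146.20 = 709.3 (feasible in tier 2): TC = 36,500×€146.20 + (36,500/709.3)×262 + (709.3/2)×0.26×€146.20 = €5,363,263.26.
EOQ at €128.10 = 757.8 < 1000, so use break Q=1000: TC = 36,500×€128.10 + (36,500/1000.0)×262 + (1000.0/2)×0.26×€128.10 = €4,701,866.00.
Lowest total cost among the candidates is at Q = 1000.0.

TC* ≈ €4,701,866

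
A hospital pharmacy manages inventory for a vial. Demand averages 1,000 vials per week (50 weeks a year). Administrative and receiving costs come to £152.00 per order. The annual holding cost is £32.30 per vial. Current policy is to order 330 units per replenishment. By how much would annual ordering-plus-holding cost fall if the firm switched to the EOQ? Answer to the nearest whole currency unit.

Extra cost ≈ £6,202 per year

Annual demand D = 1,000 × 50 = 50,000.
EOQ = √(2DS/H) = √(2 × 50,000 × 152 / 32.3) ≈ 685.99.
Cost at Q* = (D/Q*)S + (Q*/2)H = √(2DSH) ≈ £22,157.62.
Cost at Q = 330: (50,000/330)×152 + (330/2)×32.3 = £23,030.30 + £5,329.50 = £28,359.80.
Excess = £28,359.80 − £22,157.62 = £6,202.19.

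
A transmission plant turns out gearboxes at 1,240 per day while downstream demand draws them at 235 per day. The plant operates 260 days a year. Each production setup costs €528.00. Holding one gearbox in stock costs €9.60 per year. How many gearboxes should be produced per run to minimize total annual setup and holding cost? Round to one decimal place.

Q* ≈ 2,879.7 gearboxes

Annual demand D = 235 × 260 = 61,100.
Production build-up factor (1 − d/p) = 1 − 235/1,240 = 0.8105.
Q* = √(2DS / (H(1 − d/p))) = √(2 × 61,100 × 528 / (9.6 × 0.8105)).
= √(64,521,600 / 7.7806) ≈ 2879.684.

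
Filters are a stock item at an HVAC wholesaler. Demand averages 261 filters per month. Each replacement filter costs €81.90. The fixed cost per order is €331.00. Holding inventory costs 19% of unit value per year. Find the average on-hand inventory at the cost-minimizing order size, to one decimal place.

Annual demand D = 261 × 12 = 3,132.
Holding cost H = 0.19 × €81.90 = €15.5610 per unit per year.
EOQ = √(2DS/H) = √(2 × 3,132 × 331 / 15.561) ≈ 365.02.
Average inventory = Q*/2 ≈ 365.02 / 2 = 182.512.

Average inventory ≈ 182.5 filters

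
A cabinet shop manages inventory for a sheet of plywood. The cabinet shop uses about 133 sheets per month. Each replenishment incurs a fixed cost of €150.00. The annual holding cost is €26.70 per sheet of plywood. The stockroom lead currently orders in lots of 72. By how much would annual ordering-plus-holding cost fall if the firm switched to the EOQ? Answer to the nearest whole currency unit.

Extra cost ≈ €711 per year

Annual demand D = 133 × 12 = 1,596.
EOQ = √(2DS/H) = √(2 × 1,596 × 150 / 26.7) ≈ 133.91.
Cost at Q* = (D/Q*)S + (Q*/2)H = √(2DSH) ≈ €3,575.47.
Cost at Q = 72: (1,596/72)×150 + (72/2)×26.7 = €3,325.00 + €961.20 = €4,286.20.
Excess = €4,286.20 − €3,575.47 = €710.73.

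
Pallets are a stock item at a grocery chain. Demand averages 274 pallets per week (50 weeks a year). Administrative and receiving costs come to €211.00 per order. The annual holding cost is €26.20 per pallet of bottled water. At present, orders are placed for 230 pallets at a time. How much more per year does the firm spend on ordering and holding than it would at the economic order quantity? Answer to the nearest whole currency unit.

Annual demand D = 274 × 50 = 13,700.
EOQ = √(2DS/H) = √(2 × 13,700 × 211 / 26.2) ≈ 469.75.
Cost at Q* = (D/Q*)S + (Q*/2)H = √(2DSH) ≈ €12,307.42.
Cost at Q = 230: (13,700/230)×211 + (230/2)×26.2 = €12,568.26 + €3,013.00 = €15,581.26.
Excess = €15,581.26 − €12,307.42 = €3,273.84.

Extra cost ≈ €3,274 per year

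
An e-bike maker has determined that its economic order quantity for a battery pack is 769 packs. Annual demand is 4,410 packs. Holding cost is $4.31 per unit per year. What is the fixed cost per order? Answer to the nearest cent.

S ≈ $288.98

The basic EOQ model gives Q* = √(2DS/H); rearrange for the unknown.
From Q* = √(2DS/H): S = Q*²H / (2D) = 769² × 4.31 / (2 × 4,410) = 288.9757.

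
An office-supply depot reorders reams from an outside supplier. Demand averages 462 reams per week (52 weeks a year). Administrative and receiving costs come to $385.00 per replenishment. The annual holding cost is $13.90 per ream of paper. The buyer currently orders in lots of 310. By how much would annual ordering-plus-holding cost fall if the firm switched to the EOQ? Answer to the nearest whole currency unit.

Extra cost ≈ $15,956 per year

Annual demand D = 462 × 52 = 24,024.
EOQ = √(2DS/H) = √(2 × 24,024 × 385 / 13.9) ≈ 1153.61.
Cost at Q* = (D/Q*)S + (Q*/2)H = √(2DSH) ≈ $16,035.24.
Cost at Q = 310: (24,024/310)×385 + (310/2)×13.9 = $29,836.26 + $2,154.50 = $31,990.76.
Excess = $31,990.76 − $16,035.24 = $15,955.52.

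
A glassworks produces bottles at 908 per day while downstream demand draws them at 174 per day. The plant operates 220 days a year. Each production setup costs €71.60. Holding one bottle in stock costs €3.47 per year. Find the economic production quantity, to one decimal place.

Q* ≈ 1,397.9 bottles

Annual demand D = 174 × 220 = 38,280.
Production build-up factor (1 − d/p) = 1 − 174/908 = 0.8084.
Q* = √(2DS / (H(1 − d/p))) = √(2 × 38,280 × 71.6 / (3.47 × 0.8084)).
= √(5,481,696 / 2.805) ≈ 1397.937.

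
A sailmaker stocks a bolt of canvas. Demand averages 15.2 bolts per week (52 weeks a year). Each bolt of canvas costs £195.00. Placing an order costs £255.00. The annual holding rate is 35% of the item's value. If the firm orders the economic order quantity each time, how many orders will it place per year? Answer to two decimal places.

N ≈ 10.28 orders per year

Annual demand D = 15.2 × 52 = 790.4.
Holding cost H = 0.35 × £195.00 = £68.2500 per unit per year.
The optimal lot size = √(2DS/H) = √(2 × 790.4 × 255 / 68.25) ≈ 76.85.
Orders per year = D / Q* = 790.4 / 76.85 ≈ 10.285.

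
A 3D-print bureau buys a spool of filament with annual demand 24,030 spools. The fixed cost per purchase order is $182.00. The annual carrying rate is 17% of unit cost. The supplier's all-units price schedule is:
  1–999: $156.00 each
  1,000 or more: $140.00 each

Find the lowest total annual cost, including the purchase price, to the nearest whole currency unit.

TC* ≈ $3,380,473

Holding cost per unit per year at price C is H = 0.17·C.
For each price level, check whether its EOQ is feasible; otherwise the best quantity at that price is the breakpoint.
EOQ at $156.00 = 574.3 (feasible in tier 1): TC = 24,030×$156.00 + (24,030/574.3)×182 + (574.3/2)×0.17×$156.00 = $3,763,910.51.
EOQ at $140.00 = 606.2 < 1000, so use break Q=1000: TC = 24,030×$140.00 + (24,030/1000.0)×182 + (1000.0/2)×0.17×$140.00 = $3,380,473.46.
Lowest total cost among the candidates is at Q = 1000.0.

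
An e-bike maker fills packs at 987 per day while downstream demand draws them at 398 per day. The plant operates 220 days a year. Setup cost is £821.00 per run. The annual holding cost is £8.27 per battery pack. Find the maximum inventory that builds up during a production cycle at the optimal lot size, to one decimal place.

Annual demand D = 398 × 220 = 87,560.
Production build-up factor (1 − d/p) = 1 − 398/987 = 0.5968.
Q* = √(2DS / (H(1 − d/p))) = √(2 × 87,560 × 821 / (8.27 × 0.5968)).
= √(143,773,520 / 4.9352) ≈ 5397.438.
Maximum inventory = Q*(1 − d/p) = 5397.438 × 0.5968 ≈ 3220.963.

I_max ≈ 3,221.0 packs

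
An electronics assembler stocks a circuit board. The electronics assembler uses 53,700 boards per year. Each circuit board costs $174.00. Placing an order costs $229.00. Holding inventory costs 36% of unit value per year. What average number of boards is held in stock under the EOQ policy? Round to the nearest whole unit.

Average inventory ≈ 313 boards

Holding cost H = 0.36 × $174.00 = $62.6400 per unit per year.
The optimal lot size = √(2DS/H) = √(2 × 53,700 × 229 / 62.64) ≈ 626.61.
Average inventory = Q*/2 ≈ 626.61 / 2 = 313.303.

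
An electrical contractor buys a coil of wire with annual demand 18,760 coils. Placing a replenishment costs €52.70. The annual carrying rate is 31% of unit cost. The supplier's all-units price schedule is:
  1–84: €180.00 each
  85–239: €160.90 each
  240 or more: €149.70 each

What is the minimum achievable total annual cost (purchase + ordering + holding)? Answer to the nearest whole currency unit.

TC* ≈ €2,818,060

Holding cost per unit per year at price C is H = 0.31·C.
Candidates are each tier's EOQ (if it falls in that tier) and each price-break quantity.
Tier 1 (€180.00): EOQ = 188.2 exceeds tier's upper bound 84, so this tier is dominated.
EOQ at €160.90 = 199.1 (feasible in tier 2): TC = 18,760×€160.90 + (18,760/199.1)×52.7 + (199.1/2)×0.31×€160.90 = €3,028,415.06.
EOQ at €149.70 = 206.4 < 240, so use break Q=240: TC = 18,760×€149.70 + (18,760/240.0)×52.7 + (240.0/2)×0.31×€149.70 = €2,818,060.22.
Lowest total cost among the candidates is at Q = 240.0.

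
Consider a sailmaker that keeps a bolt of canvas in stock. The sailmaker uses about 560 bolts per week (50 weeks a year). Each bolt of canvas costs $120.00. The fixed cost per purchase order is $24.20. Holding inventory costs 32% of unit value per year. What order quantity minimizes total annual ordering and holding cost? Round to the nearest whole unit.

Annual demand D = 560 × 50 = 28,000.
Holding cost H = 0.32 × $120.00 = $38.4000 per unit per year.
EOQ = √(2DS / H) = √(2 × 28,000 × 24.2 / 38.4).
= √(1,355,200 / 38.4) = √35,291.6667 ≈ 187.861.

Q* ≈ 188 bolts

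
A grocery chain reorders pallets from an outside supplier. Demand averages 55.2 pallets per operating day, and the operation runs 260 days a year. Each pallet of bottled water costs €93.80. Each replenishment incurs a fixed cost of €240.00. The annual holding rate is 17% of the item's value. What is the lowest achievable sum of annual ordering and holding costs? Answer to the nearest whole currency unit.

Annual demand D = 55.2 × 260 = 14,352.
Holding cost H = 0.17 × €93.80 = €15.9460 per unit per year.
Q* = √(2DS/H) = √(2 × 14,352 × 240 / 15.946) ≈ 657.28.
At Q*, ordering cost (D/Q*)S equals holding cost (Q*/2)H, each = √(DSH/2).
Minimum total = √(2DSH) = √(2 × 14,352 × 240 × 15.946) ≈ 10481.000.

TC* ≈ €10,481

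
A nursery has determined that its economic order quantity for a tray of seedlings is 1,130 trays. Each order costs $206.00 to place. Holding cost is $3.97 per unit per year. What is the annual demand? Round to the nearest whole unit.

D ≈ 12,304 trays per year

Squaring Q* = √(2DS/H) gives Q*² = 2DS/H.
From Q* = √(2DS/H): D = Q*²H / (2S) = 1,130² × 3.97 / (2 × 206) = 12304.109.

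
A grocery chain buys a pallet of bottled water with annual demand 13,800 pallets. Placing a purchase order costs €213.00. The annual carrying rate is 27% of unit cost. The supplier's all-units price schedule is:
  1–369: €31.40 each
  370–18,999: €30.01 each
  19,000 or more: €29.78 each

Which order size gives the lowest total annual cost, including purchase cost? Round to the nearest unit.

Q* ≈ 852 pallets

Holding cost per unit per year at price C is H = 0.27·C.
Evaluate total cost at each tier's feasible EOQ or, if the EOQ is below the tier, at the tier's minimum quantity.
Tier 1 (€31.40): EOQ = 832.7 exceeds tier's upper bound 369, so this tier is dominated.
EOQ at €30.01 = 851.8 (feasible in tier 2): TC = 13,800×€30.01 + (13,800/851.8)×213 + (851.8/2)×0.27×€30.01 = €421,039.75.
EOQ at €29.78 = 855.1 < 19000, so use break Q=19000: TC = 13,800×€29.78 + (13,800/19000.0)×213 + (19000.0/2)×0.27×€29.78 = €487,504.41.
Lowest total cost is €421,039.75 at Q = 851.8.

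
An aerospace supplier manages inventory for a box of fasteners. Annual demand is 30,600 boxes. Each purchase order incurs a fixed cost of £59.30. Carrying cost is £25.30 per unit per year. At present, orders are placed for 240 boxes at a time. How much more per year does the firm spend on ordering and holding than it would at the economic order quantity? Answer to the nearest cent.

EOQ = √(2DS/H) = √(2 × 30,600 × 59.3 / 25.3) ≈ 378.74.
Cost at Q* = (D/Q*)S + (Q*/2)H = √(2DSH) ≈ £9,582.16.
Cost at Q = 240: (30,600/240)×59.3 + (240/2)×25.3 = £7,560.75 + £3,036.00 = £10,596.75.
Excess = £10,596.75 − £9,582.16 = £1,014.59.

Extra cost ≈ £1,014.59 per year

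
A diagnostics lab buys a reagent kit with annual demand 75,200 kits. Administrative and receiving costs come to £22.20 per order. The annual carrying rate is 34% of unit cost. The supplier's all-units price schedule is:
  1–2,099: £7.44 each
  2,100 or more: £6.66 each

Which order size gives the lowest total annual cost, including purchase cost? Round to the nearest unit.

Q* ≈ 2,100 kits

Holding cost per unit per year at price C is H = 0.34·C.
Evaluate total cost at each tier's feasible EOQ or, if the EOQ is below the tier, at the tier's minimum quantity.
EOQ at £7.44 = 1148.9 (feasible in tier 1): TC = 75,200×£7.44 + (75,200/1148.9)×22.2 + (1148.9/2)×0.34×£7.44 = £562,394.21.
EOQ at £6.66 = 1214.3 < 2100, so use break Q=2100: TC = 75,200×£6.66 + (75,200/2100.0)×22.2 + (2100.0/2)×0.34×£6.66 = £504,004.59.
Lowest total cost is £504,004.59 at Q = 2100.0.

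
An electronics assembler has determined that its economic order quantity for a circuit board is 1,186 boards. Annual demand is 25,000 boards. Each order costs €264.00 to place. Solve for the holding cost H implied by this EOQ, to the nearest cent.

Invert the EOQ relation Q*² = 2DS/H.
From Q* = √(2DS/H): H = 2DS / Q*² = 2 × 25,000 × 264 / 1,186² = 9.3844.

H ≈ €9.38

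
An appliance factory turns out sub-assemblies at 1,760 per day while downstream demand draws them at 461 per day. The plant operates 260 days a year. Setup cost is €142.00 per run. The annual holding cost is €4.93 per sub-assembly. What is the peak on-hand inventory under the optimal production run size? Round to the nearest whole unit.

Annual demand D = 461 × 260 = 119,860.
Production build-up factor (1 − d/p) = 1 − 461/1,760 = 0.7381.
Q* = √(2DS / (H(1 − d/p))) = √(2 × 119,860 × 142 / (4.93 × 0.7381)).
= √(34,040,240 / 3.6387) ≈ 3058.614.
Maximum inventory = Q*(1 − d/p) = 3058.614 × 0.7381 ≈ 2257.465.

I_max ≈ 2,257 sub-assemblies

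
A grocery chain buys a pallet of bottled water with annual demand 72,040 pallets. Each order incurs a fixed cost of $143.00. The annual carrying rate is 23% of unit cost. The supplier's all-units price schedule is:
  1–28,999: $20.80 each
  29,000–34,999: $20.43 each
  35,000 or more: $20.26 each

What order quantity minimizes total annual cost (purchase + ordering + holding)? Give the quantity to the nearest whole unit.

Holding cost per unit per year at price C is H = 0.23·C.
Evaluate total cost at each tier's feasible EOQ or, if the EOQ is below the tier, at the tier's minimum quantity.
EOQ at $20.80 = 2075.3 (feasible in tier 1): TC = 72,040×$20.80 + (72,040/2075.3)×143 + (2075.3/2)×0.23×$20.80 = $1,508,360.08.
EOQ at $20.43 = 2094.0 < 29000, so use break Q=29000: TC = 72,040×$20.43 + (72,040/29000.0)×143 + (29000.0/2)×0.23×$20.43 = $1,540,266.48.
EOQ at $20.26 = 2102.7 < 35000, so use break Q=35000: TC = 72,040×$20.26 + (72,040/35000.0)×143 + (35000.0/2)×0.23×$20.26 = $1,541,371.23.
Lowest total cost is $1,508,360.08 at Q = 2075.3.

Q* ≈ 2,075 pallets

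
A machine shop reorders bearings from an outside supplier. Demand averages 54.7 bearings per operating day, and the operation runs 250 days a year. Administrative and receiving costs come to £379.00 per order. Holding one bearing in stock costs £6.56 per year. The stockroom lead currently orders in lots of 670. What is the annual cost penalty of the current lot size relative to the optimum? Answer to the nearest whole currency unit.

Annual demand D = 54.7 × 250 = 13,675.
EOQ = √(2DS/H) = √(2 × 13,675 × 379 / 6.56) ≈ 1257.03.
Cost at Q* = (D/Q*)S + (Q*/2)H = √(2DSH) ≈ £8,246.13.
Cost at Q = 670: (13,675/670)×379 + (670/2)×6.56 = £7,735.56 + £2,197.60 = £9,933.16.
Excess = £9,933.16 − £8,246.13 = £1,687.03.

Extra cost ≈ £1,687 per year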